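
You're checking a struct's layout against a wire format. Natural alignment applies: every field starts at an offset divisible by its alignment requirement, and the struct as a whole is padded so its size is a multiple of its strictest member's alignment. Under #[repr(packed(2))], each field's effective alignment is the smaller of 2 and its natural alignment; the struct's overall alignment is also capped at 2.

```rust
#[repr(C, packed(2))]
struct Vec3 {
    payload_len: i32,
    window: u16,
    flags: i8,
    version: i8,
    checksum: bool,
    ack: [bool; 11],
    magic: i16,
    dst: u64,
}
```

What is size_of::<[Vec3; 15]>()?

0..4  payload_len  (4B, 2-aligned)
4..6  window  (2B, 2-aligned)
6..7  flags  (1B, 1-aligned)
7..8  version  (1B, 1-aligned)
8..9  checksum  (1B, 1-aligned)
9..20  ack  (11B, 1-aligned)
20..22  magic  (2B, 2-aligned)
22..30  dst  (8B, 2-aligned)
sizeof = 30, alignof = 2
array of 15: 15 × 30 = 450

450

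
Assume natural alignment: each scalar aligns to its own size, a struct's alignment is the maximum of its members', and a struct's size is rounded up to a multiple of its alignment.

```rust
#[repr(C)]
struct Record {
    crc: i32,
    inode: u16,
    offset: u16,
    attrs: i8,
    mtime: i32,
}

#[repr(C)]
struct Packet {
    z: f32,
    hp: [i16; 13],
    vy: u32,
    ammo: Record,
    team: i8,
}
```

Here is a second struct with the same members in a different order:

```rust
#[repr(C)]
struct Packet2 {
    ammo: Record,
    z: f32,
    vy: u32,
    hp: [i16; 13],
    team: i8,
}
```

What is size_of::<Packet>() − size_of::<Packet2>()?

4

Record: crc at 0 (size 4, align 4) → ends 4; inode at 4 (size 2, align 2) → ends 6; offset at 6 (size 2, align 2) → ends 8; attrs at 8 (size 1, align 1) → ends 9; pad 3 to align 4 for mtime; mtime at 12 (size 4, align 4) → ends 16; total 16 bytes, alignment 4
z at 0 (size 4, align 4) → ends 4
hp at 4 (size 26, align 2) → ends 30
pad 2 to align 4 for vy
vy at 32 (size 4, align 4) → ends 36
ammo at 36 (size 16, align 4) → ends 52
team at 52 (size 1, align 1) → ends 53
tail pad 3 to reach multiple of 4
total 56 bytes, alignment 4
— Packet2 —
ammo at 0 (size 16, align 4) → ends 16
z at 16 (size 4, align 4) → ends 20
vy at 20 (size 4, align 4) → ends 24
hp at 24 (size 26, align 2) → ends 50
team at 50 (size 1, align 1) → ends 51
tail pad 1 to reach multiple of 4
total 52 bytes, alignment 4
56 − 52 = 4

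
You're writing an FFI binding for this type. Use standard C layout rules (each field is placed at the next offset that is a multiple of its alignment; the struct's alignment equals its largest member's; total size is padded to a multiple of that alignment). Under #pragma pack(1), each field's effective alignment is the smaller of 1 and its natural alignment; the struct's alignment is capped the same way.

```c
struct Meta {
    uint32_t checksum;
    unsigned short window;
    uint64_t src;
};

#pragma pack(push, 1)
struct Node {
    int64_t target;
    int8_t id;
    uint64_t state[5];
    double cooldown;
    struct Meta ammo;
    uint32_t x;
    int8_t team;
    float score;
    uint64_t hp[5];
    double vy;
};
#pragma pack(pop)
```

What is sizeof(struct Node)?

130

Meta: checksum at 0 (size 4, align 4) → ends 4; window at 4 (size 2, align 2) → ends 6; pad 2 to align 8 for src; src at 8 (size 8, align 8) → ends 16; total 16 bytes, alignment 8
target at 0 (size 8, align 1) → ends 8
id at 8 (size 1, align 1) → ends 9
state at 9 (size 40, align 1) → ends 49
cooldown at 49 (size 8, align 1) → ends 57
ammo at 57 (size 16, align 1) → ends 73
x at 73 (size 4, align 1) → ends 77
team at 77 (size 1, align 1) → ends 78
score at 78 (size 4, align 1) → ends 82
hp at 82 (size 40, align 1) → ends 122
vy at 122 (size 8, align 1) → ends 130
total 130 bytes, alignment 1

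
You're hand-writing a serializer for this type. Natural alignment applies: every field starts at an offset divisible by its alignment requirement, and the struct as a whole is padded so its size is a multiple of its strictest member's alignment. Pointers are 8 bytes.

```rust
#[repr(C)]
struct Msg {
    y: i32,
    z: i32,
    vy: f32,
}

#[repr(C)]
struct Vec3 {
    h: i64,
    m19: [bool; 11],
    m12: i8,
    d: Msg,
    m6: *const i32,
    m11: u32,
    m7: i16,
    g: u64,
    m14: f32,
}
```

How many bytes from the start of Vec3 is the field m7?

44

Msg: @0: y [4B, align 4] → 4; @4: z [4B, align 4] → 8; @8: vy [4B, align 4] → 12; size 12, align 4
@0: h [8B, align 8] → 8
@8: m19 [11B, align 1] → 19
@19: m12 [1B, align 1] → 20
@20: d [12B, align 4] → 32
@32: m6 [8B, align 8] → 40
@40: m11 [4B, align 4] → 44
@44: m7 [2B, align 2] → 46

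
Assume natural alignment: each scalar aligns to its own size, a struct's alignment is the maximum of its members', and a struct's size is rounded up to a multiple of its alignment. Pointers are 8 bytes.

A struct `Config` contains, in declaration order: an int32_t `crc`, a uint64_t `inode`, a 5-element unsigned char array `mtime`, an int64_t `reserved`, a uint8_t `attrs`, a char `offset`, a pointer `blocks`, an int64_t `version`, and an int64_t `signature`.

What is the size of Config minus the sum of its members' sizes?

13

@0: crc [4B, align 4] → 4
+4 pad (align 8)
@8: inode [8B, align 8] → 16
@16: mtime [5B, align 1] → 21
+3 pad (align 8)
@24: reserved [8B, align 8] → 32
@32: attrs [1B, align 1] → 33
@33: offset [1B, align 1] → 34
+6 pad (align 8)
@40: blocks [8B, align 8] → 48
@48: version [8B, align 8] → 56
@56: signature [8B, align 8] → 64
size 64, align 8
data bytes 51, size 64 → padding 13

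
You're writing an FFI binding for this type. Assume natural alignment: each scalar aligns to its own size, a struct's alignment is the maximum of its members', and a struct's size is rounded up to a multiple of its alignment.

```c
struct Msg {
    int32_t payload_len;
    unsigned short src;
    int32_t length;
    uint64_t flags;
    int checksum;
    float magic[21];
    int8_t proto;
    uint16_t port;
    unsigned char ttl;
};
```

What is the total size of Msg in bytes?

120 bytes

payload_len at 0 (size 4, align 4) → ends 4
src at 4 (size 2, align 2) → ends 6
pad 2 to align 4 for length
length at 8 (size 4, align 4) → ends 12
pad 4 to align 8 for flags
flags at 16 (size 8, align 8) → ends 24
checksum at 24 (size 4, align 4) → ends 28
magic at 28 (size 84, align 4) → ends 112
proto at 112 (size 1, align 1) → ends 113
pad 1 to align 2 for port
port at 114 (size 2, align 2) → ends 116
ttl at 116 (size 1, align 1) → ends 117
tail pad 3 to reach multiple of 8
total 120 bytes, alignment 8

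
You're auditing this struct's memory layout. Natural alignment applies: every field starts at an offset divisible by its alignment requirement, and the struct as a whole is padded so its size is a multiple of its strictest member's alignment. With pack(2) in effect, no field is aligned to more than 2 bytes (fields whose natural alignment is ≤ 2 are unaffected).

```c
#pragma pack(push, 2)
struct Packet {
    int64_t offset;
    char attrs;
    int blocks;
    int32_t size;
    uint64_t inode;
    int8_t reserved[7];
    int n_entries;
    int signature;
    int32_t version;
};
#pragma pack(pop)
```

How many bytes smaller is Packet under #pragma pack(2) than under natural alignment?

10

natural layout:
  @0: offset [8B, align 8] → 8
  @8: attrs [1B, align 1] → 9
  +3 pad (align 4)
  @12: blocks [4B, align 4] → 16
  @16: size [4B, align 4] → 20
  +4 pad (align 8)
  @24: inode [8B, align 8] → 32
  @32: reserved [7B, align 1] → 39
  +1 pad (align 4)
  @40: n_entries [4B, align 4] → 44
  @44: signature [4B, align 4] → 48
  @48: version [4B, align 4] → 52
  +4 tail pad (align 8)
  size 56, align 8
packed(2) layout:
  @0: offset [8B, align 2] → 8
  @8: attrs [1B, align 1] → 9
  +1 pad (align 2)
  @10: blocks [4B, align 2] → 14
  @14: size [4B, align 2] → 18
  @18: inode [8B, align 2] → 26
  @26: reserved [7B, align 1] → 33
  +1 pad (align 2)
  @34: n_entries [4B, align 2] → 38
  @38: signature [4B, align 2] → 42
  @42: version [4B, align 2] → 46
  size 46, align 2
56 − 46 = 10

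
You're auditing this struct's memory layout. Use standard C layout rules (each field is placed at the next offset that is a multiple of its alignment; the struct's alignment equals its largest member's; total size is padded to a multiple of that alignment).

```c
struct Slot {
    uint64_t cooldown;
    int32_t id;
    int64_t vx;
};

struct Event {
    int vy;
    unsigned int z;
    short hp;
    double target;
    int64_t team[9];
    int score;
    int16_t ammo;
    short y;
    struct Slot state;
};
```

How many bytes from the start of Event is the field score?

96

Slot: @0: cooldown [8B, align 8] → 8; @8: id [4B, align 4] → 12; +4 pad (align 8); @16: vx [8B, align 8] → 24; size 24, align 8
@0: vy [4B, align 4] → 4
@4: z [4B, align 4] → 8
@8: hp [2B, align 2] → 10
+6 pad (align 8)
@16: target [8B, align 8] → 24
@24: team [72B, align 8] → 96
@96: score [4B, align 4] → 100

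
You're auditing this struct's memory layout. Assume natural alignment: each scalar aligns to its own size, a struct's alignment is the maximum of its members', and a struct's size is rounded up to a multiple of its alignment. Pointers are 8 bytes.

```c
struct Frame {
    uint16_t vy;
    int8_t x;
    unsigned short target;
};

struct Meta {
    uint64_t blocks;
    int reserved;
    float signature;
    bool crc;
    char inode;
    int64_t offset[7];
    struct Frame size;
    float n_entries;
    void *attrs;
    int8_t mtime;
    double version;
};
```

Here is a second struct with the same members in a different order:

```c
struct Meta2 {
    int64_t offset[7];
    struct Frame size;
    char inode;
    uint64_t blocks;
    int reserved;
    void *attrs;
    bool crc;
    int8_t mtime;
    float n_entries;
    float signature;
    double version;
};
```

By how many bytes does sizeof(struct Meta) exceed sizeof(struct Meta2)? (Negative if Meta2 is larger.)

8

Frame: vy at 0 (size 2, align 2) → ends 2; x at 2 (size 1, align 1) → ends 3; pad 1 to align 2 for target; target at 4 (size 2, align 2) → ends 6; total 6 bytes, alignment 2
blocks at 0 (size 8, align 8) → ends 8
reserved at 8 (size 4, align 4) → ends 12
signature at 12 (size 4, align 4) → ends 16
crc at 16 (size 1, align 1) → ends 17
inode at 17 (size 1, align 1) → ends 18
pad 6 to align 8 for offset
offset at 24 (size 56, align 8) → ends 80
size at 80 (size 6, align 2) → ends 86
pad 2 to align 4 for n_entries
n_entries at 88 (size 4, align 4) → ends 92
pad 4 to align 8 for attrs
attrs at 96 (size 8, align 8) → ends 104
mtime at 104 (size 1, align 1) → ends 105
pad 7 to align 8 for version
version at 112 (size 8, align 8) → ends 120
total 120 bytes, alignment 8
— Meta2 —
offset at 0 (size 56, align 8) → ends 56
size at 56 (size 6, align 2) → ends 62
inode at 62 (size 1, align 1) → ends 63
pad 1 to align 8 for blocks
blocks at 64 (size 8, align 8) → ends 72
reserved at 72 (size 4, align 4) → ends 76
pad 4 to align 8 for attrs
attrs at 80 (size 8, align 8) → ends 88
crc at 88 (size 1, align 1) → ends 89
mtime at 89 (size 1, align 1) → ends 90
pad 2 to align 4 for n_entries
n_entries at 92 (size 4, align 4) → ends 96
signature at 96 (size 4, align 4) → ends 100
pad 4 to align 8 for version
version at 104 (size 8, align 8) → ends 112
total 112 bytes, alignment 8
120 − 112 = 8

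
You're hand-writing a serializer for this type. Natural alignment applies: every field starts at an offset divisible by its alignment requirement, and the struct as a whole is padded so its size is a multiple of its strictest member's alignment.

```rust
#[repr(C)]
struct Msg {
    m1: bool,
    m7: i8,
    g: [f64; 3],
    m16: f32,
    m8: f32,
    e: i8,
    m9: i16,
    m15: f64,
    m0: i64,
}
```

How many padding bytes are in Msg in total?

m1 at 0 (size 1, align 1) → ends 1
m7 at 1 (size 1, align 1) → ends 2
pad 6 to align 8 for g
g at 8 (size 24, align 8) → ends 32
m16 at 32 (size 4, align 4) → ends 36
m8 at 36 (size 4, align 4) → ends 40
e at 40 (size 1, align 1) → ends 41
pad 1 to align 2 for m9
m9 at 42 (size 2, align 2) → ends 44
pad 4 to align 8 for m15
m15 at 48 (size 8, align 8) → ends 56
m0 at 56 (size 8, align 8) → ends 64
total 64 bytes, alignment 8
data bytes 53, size 64 → padding 11

11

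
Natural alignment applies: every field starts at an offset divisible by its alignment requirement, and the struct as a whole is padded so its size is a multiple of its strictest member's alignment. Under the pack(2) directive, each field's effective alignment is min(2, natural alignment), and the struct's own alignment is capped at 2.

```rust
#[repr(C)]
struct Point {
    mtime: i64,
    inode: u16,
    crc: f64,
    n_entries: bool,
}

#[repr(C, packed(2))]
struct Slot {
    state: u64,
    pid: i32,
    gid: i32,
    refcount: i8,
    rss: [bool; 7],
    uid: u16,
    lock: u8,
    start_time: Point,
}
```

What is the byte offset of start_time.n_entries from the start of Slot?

52

Point: mtime at 0 (size 8, align 8) → ends 8; inode at 8 (size 2, align 2) → ends 10; pad 6 to align 8 for crc; crc at 16 (size 8, align 8) → ends 24; n_entries at 24 (size 1, align 1) → ends 25; tail pad 7 to reach multiple of 8; total 32 bytes, alignment 8
state at 0 (size 8, align 2) → ends 8
pid at 8 (size 4, align 2) → ends 12
gid at 12 (size 4, align 2) → ends 16
refcount at 16 (size 1, align 1) → ends 17
rss at 17 (size 7, align 1) → ends 24
uid at 24 (size 2, align 2) → ends 26
lock at 26 (size 1, align 1) → ends 27
pad 1 to align 2 for start_time
start_time at 28 (size 32, align 2) → ends 60
within Point: n_entries at 24
28 + 24 = 52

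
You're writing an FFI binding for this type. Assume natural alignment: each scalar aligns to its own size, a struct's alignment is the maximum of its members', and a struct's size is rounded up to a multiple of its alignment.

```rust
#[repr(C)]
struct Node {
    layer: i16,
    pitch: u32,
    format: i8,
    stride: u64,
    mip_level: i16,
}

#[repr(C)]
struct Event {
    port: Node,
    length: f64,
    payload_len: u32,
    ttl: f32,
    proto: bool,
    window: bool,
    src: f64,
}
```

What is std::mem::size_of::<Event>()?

Node: @0: layer [2B, align 2] → 2; +2 pad (align 4); @4: pitch [4B, align 4] → 8; @8: format [1B, align 1] → 9; +7 pad (align 8); @16: stride [8B, align 8] → 24; @24: mip_level [2B, align 2] → 26; +6 tail pad (align 8); size 32, align 8
@0: port [32B, align 8] → 32
@32: length [8B, align 8] → 40
@40: payload_len [4B, align 4] → 44
@44: ttl [4B, align 4] → 48
@48: proto [1B, align 1] → 49
@49: window [1B, align 1] → 50
+6 pad (align 8)
@56: src [8B, align 8] → 64
size 64, align 8

64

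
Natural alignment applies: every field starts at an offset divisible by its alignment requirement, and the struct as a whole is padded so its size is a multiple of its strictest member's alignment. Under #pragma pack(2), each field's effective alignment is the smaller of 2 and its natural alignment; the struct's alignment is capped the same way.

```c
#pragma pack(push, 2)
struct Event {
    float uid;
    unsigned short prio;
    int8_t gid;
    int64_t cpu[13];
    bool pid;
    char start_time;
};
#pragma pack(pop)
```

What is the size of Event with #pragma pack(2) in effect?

0..4  uid  (4B, 2-aligned)
4..6  prio  (2B, 2-aligned)
6..7  gid  (1B, 1-aligned)
7..8  -- padding (1B)
8..112  cpu  (104B, 2-aligned)
112..113  pid  (1B, 1-aligned)
113..114  start_time  (1B, 1-aligned)
sizeof = 114, alignof = 2

114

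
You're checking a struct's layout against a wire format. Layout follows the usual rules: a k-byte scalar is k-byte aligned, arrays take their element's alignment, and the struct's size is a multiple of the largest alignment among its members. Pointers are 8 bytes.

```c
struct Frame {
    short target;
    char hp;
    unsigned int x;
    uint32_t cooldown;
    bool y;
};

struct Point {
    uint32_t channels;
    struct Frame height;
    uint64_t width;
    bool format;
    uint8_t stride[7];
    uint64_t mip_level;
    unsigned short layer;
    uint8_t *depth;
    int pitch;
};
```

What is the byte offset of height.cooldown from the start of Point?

Frame: target at 0 (size 2, align 2) → ends 2; hp at 2 (size 1, align 1) → ends 3; pad 1 to align 4 for x; x at 4 (size 4, align 4) → ends 8; cooldown at 8 (size 4, align 4) → ends 12; y at 12 (size 1, align 1) → ends 13; tail pad 3 to reach multiple of 4; total 16 bytes, alignment 4
channels at 0 (size 4, align 4) → ends 4
height at 4 (size 16, align 4) → ends 20
within Frame: cooldown at 8
4 + 8 = 12

12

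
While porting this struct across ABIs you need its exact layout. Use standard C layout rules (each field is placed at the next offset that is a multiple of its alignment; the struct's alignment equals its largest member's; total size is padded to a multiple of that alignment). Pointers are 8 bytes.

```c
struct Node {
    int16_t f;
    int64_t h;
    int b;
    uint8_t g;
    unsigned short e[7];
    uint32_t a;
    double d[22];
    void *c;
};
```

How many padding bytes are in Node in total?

0..2  f  (2B, 2-aligned)
2..8  -- padding (6B)
8..16  h  (8B, 8-aligned)
16..20  b  (4B, 4-aligned)
20..21  g  (1B, 1-aligned)
21..22  -- padding (1B)
22..36  e  (14B, 2-aligned)
36..40  a  (4B, 4-aligned)
40..216  d  (176B, 8-aligned)
216..224  c  (8B, 8-aligned)
sizeof = 224, alignof = 8
data bytes 217, size 224 → padding 7

7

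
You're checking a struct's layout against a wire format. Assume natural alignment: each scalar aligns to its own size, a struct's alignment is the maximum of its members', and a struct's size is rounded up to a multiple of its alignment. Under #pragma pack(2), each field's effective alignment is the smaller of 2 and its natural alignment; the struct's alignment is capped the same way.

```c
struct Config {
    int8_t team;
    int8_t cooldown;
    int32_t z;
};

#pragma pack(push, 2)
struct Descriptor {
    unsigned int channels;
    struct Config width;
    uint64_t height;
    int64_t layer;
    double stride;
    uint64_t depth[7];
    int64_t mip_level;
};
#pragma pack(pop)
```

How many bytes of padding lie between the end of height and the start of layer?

Config: 0..1  team  (1B, 1-aligned); 1..2  cooldown  (1B, 1-aligned); 2..4  -- padding (2B); 4..8  z  (4B, 4-aligned); sizeof = 8, alignof = 4
0..4  channels  (4B, 2-aligned)
4..12  width  (8B, 2-aligned)
12..20  height  (8B, 2-aligned)
20..28  layer  (8B, 2-aligned)

0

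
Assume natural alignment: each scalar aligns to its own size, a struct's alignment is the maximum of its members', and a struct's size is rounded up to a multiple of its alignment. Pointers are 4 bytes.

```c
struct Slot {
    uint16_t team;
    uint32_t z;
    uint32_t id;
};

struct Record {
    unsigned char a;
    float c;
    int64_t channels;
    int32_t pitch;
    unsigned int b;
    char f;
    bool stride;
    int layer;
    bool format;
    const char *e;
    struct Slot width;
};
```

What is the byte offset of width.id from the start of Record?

Slot: team at 0 (size 2, align 2) → ends 2; pad 2 to align 4 for z; z at 4 (size 4, align 4) → ends 8; id at 8 (size 4, align 4) → ends 12; total 12 bytes, alignment 4
a at 0 (size 1, align 1) → ends 1
pad 3 to align 4 for c
c at 4 (size 4, align 4) → ends 8
channels at 8 (size 8, align 8) → ends 16
pitch at 16 (size 4, align 4) → ends 20
b at 20 (size 4, align 4) → ends 24
f at 24 (size 1, align 1) → ends 25
stride at 25 (size 1, align 1) → ends 26
pad 2 to align 4 for layer
layer at 28 (size 4, align 4) → ends 32
format at 32 (size 1, align 1) → ends 33
pad 3 to align 4 for e
e at 36 (size 4, align 4) → ends 40
width at 40 (size 12, align 4) → ends 52
within Slot: id at 8
40 + 8 = 48

48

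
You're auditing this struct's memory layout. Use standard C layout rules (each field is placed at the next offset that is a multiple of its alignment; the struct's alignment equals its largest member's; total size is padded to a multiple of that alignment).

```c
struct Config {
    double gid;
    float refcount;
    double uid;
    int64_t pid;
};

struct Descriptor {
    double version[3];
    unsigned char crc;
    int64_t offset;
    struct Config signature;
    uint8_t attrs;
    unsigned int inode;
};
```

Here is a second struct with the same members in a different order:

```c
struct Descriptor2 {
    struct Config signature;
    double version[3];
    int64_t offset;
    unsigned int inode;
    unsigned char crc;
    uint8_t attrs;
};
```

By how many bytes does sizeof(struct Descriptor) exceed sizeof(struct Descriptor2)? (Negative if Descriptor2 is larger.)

8

Config: 0..8  gid  (8B, 8-aligned); 8..12  refcount  (4B, 4-aligned); 12..16  -- padding (4B); 16..24  uid  (8B, 8-aligned); 24..32  pid  (8B, 8-aligned); sizeof = 32, alignof = 8
0..24  version  (24B, 8-aligned)
24..25  crc  (1B, 1-aligned)
25..32  -- padding (7B)
32..40  offset  (8B, 8-aligned)
40..72  signature  (32B, 8-aligned)
72..73  attrs  (1B, 1-aligned)
73..76  -- padding (3B)
76..80  inode  (4B, 4-aligned)
sizeof = 80, alignof = 8
— Descriptor2 —
0..32  signature  (32B, 8-aligned)
32..56  version  (24B, 8-aligned)
56..64  offset  (8B, 8-aligned)
64..68  inode  (4B, 4-aligned)
68..69  crc  (1B, 1-aligned)
69..70  attrs  (1B, 1-aligned)
70..72  -- tail padding (2B)
sizeof = 72, alignof = 8
80 − 72 = 8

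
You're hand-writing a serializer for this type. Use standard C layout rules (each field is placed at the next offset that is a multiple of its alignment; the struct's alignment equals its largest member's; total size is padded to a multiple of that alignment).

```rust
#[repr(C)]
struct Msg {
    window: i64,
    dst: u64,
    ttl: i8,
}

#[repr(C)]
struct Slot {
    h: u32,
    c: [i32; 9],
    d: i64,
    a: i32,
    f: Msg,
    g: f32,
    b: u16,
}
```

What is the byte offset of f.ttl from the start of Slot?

72

Msg: window at 0 (size 8, align 8) → ends 8; dst at 8 (size 8, align 8) → ends 16; ttl at 16 (size 1, align 1) → ends 17; tail pad 7 to reach multiple of 8; total 24 bytes, alignment 8
h at 0 (size 4, align 4) → ends 4
c at 4 (size 36, align 4) → ends 40
d at 40 (size 8, align 8) → ends 48
a at 48 (size 4, align 4) → ends 52
pad 4 to align 8 for f
f at 56 (size 24, align 8) → ends 80
within Msg: ttl at 16
56 + 16 = 72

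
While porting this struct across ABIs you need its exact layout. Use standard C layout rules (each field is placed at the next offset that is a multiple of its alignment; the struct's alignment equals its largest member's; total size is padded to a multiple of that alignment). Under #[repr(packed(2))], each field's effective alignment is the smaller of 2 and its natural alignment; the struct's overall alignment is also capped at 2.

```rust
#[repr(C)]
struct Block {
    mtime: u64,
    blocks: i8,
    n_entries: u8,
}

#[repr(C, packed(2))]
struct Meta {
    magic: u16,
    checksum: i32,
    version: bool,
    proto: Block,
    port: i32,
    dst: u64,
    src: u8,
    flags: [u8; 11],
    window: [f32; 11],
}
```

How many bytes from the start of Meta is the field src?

36

Block: mtime at 0 (size 8, align 8) → ends 8; blocks at 8 (size 1, align 1) → ends 9; n_entries at 9 (size 1, align 1) → ends 10; tail pad 6 to reach multiple of 8; total 16 bytes, alignment 8
magic at 0 (size 2, align 2) → ends 2
checksum at 2 (size 4, align 2) → ends 6
version at 6 (size 1, align 1) → ends 7
pad 1 to align 2 for proto
proto at 8 (size 16, align 2) → ends 24
port at 24 (size 4, align 2) → ends 28
dst at 28 (size 8, align 2) → ends 36
src at 36 (size 1, align 1) → ends 37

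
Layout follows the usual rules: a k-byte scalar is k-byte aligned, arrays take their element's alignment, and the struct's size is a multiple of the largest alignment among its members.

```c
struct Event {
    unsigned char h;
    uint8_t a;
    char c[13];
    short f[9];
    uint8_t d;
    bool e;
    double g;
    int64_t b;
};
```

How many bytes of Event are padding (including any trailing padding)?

0..1  h  (1B, 1-aligned)
1..2  a  (1B, 1-aligned)
2..15  c  (13B, 1-aligned)
15..16  -- padding (1B)
16..34  f  (18B, 2-aligned)
34..35  d  (1B, 1-aligned)
35..36  e  (1B, 1-aligned)
36..40  -- padding (4B)
40..48  g  (8B, 8-aligned)
48..56  b  (8B, 8-aligned)
sizeof = 56, alignof = 8
data bytes 51, size 56 → padding 5

5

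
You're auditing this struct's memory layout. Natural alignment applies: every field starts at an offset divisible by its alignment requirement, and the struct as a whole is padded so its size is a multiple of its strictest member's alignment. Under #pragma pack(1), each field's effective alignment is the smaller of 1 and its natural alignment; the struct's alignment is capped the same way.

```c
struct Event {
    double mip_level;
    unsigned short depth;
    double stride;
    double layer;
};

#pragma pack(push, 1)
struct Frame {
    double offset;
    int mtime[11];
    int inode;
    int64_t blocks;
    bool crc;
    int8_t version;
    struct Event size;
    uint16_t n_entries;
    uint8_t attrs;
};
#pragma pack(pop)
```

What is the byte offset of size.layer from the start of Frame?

90

Event: @0: mip_level [8B, align 8] → 8; @8: depth [2B, align 2] → 10; +6 pad (align 8); @16: stride [8B, align 8] → 24; @24: layer [8B, align 8] → 32; size 32, align 8
@0: offset [8B, align 1] → 8
@8: mtime [44B, align 1] → 52
@52: inode [4B, align 1] → 56
@56: blocks [8B, align 1] → 64
@64: crc [1B, align 1] → 65
@65: version [1B, align 1] → 66
@66: size [32B, align 1] → 98
within Event: layer at 24
66 + 24 = 90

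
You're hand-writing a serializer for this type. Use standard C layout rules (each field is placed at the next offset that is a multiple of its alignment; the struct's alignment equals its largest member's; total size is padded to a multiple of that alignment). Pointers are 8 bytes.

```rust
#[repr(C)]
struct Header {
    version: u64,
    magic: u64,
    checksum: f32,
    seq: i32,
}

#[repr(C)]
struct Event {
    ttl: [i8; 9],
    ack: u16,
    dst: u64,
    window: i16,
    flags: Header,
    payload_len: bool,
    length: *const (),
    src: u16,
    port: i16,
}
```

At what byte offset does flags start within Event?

Header: version at 0 (size 8, align 8) → ends 8; magic at 8 (size 8, align 8) → ends 16; checksum at 16 (size 4, align 4) → ends 20; seq at 20 (size 4, align 4) → ends 24; total 24 bytes, alignment 8
ttl at 0 (size 9, align 1) → ends 9
pad 1 to align 2 for ack
ack at 10 (size 2, align 2) → ends 12
pad 4 to align 8 for dst
dst at 16 (size 8, align 8) → ends 24
window at 24 (size 2, align 2) → ends 26
pad 6 to align 8 for flags
flags at 32 (size 24, align 8) → ends 56

32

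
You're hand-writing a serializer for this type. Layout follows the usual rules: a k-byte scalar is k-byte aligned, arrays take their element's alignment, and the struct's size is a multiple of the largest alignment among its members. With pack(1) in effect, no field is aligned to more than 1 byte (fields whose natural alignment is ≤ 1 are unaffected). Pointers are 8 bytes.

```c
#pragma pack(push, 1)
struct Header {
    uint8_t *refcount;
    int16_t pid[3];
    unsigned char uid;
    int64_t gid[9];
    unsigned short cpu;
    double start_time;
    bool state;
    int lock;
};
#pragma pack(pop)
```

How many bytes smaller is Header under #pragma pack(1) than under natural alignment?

natural layout:
  @0: refcount [8B, align 8] → 8
  @8: pid [6B, align 2] → 14
  @14: uid [1B, align 1] → 15
  +1 pad (align 8)
  @16: gid [72B, align 8] → 88
  @88: cpu [2B, align 2] → 90
  +6 pad (align 8)
  @96: start_time [8B, align 8] → 104
  @104: state [1B, align 1] → 105
  +3 pad (align 4)
  @108: lock [4B, align 4] → 112
  size 112, align 8
packed(1) layout:
  @0: refcount [8B, align 1] → 8
  @8: pid [6B, align 1] → 14
  @14: uid [1B, align 1] → 15
  @15: gid [72B, align 1] → 87
  @87: cpu [2B, align 1] → 89
  @89: start_time [8B, align 1] → 97
  @97: state [1B, align 1] → 98
  @98: lock [4B, align 1] → 102
  size 102, align 1
112 − 102 = 10

10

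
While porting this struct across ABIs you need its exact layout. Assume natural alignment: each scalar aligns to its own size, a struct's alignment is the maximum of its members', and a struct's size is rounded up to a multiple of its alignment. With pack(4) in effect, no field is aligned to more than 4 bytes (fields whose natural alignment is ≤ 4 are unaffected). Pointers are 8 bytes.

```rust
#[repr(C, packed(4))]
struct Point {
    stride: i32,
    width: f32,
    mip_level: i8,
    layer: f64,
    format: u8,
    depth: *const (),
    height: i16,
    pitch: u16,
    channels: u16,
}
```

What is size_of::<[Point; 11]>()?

0..4  stride  (4B, 4-aligned)
4..8  width  (4B, 4-aligned)
8..9  mip_level  (1B, 1-aligned)
9..12  -- padding (3B)
12..20  layer  (8B, 4-aligned)
20..21  format  (1B, 1-aligned)
21..24  -- padding (3B)
24..32  depth  (8B, 4-aligned)
32..34  height  (2B, 2-aligned)
34..36  pitch  (2B, 2-aligned)
36..38  channels  (2B, 2-aligned)
38..40  -- tail padding (2B)
sizeof = 40, alignof = 4
array of 11: 11 × 40 = 440

440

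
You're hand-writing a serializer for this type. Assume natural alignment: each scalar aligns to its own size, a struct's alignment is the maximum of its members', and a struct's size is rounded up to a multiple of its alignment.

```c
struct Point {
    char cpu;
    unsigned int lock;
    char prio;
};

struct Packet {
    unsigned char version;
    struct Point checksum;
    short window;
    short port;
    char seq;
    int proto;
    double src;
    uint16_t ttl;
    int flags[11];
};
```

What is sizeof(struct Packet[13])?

Point: cpu at 0 (size 1, align 1) → ends 1; pad 3 to align 4 for lock; lock at 4 (size 4, align 4) → ends 8; prio at 8 (size 1, align 1) → ends 9; tail pad 3 to reach multiple of 4; total 12 bytes, alignment 4
version at 0 (size 1, align 1) → ends 1
pad 3 to align 4 for checksum
checksum at 4 (size 12, align 4) → ends 16
window at 16 (size 2, align 2) → ends 18
port at 18 (size 2, align 2) → ends 20
seq at 20 (size 1, align 1) → ends 21
pad 3 to align 4 for proto
proto at 24 (size 4, align 4) → ends 28
pad 4 to align 8 for src
src at 32 (size 8, align 8) → ends 40
ttl at 40 (size 2, align 2) → ends 42
pad 2 to align 4 for flags
flags at 44 (size 44, align 4) → ends 88
total 88 bytes, alignment 8
array of 13: 13 × 88 = 1144

1144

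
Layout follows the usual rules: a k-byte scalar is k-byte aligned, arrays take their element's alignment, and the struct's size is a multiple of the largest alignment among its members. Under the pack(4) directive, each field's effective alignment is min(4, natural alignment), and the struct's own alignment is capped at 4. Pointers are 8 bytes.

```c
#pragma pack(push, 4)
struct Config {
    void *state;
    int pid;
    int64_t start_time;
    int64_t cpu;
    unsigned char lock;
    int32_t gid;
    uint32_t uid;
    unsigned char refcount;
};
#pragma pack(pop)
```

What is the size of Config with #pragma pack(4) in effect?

44

state at 0 (size 8, align 4) → ends 8
pid at 8 (size 4, align 4) → ends 12
start_time at 12 (size 8, align 4) → ends 20
cpu at 20 (size 8, align 4) → ends 28
lock at 28 (size 1, align 1) → ends 29
pad 3 to align 4 for gid
gid at 32 (size 4, align 4) → ends 36
uid at 36 (size 4, align 4) → ends 40
refcount at 40 (size 1, align 1) → ends 41
tail pad 3 to reach multiple of 4
total 44 bytes, alignment 4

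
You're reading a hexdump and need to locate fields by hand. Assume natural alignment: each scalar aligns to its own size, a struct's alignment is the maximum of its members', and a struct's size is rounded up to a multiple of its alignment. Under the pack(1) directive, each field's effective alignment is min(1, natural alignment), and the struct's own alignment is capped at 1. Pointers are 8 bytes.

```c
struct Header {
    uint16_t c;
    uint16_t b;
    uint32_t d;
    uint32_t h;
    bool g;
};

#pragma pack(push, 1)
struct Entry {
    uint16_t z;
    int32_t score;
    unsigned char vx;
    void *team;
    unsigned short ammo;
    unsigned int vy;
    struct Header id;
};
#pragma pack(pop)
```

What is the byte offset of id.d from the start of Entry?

25

Header: @0: c [2B, align 2] → 2; @2: b [2B, align 2] → 4; @4: d [4B, align 4] → 8; @8: h [4B, align 4] → 12; @12: g [1B, align 1] → 13; +3 tail pad (align 4); size 16, align 4
@0: z [2B, align 1] → 2
@2: score [4B, align 1] → 6
@6: vx [1B, align 1] → 7
@7: team [8B, align 1] → 15
@15: ammo [2B, align 1] → 17
@17: vy [4B, align 1] → 21
@21: id [16B, align 1] → 37
within Header: d at 4
21 + 4 = 25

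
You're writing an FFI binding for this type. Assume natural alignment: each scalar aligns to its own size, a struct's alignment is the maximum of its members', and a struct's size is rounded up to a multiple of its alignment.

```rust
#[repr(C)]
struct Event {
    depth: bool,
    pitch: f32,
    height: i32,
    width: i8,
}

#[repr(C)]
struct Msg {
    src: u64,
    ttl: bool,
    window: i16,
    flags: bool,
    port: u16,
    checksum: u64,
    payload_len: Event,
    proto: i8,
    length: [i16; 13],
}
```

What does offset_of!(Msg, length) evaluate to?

Event: depth at 0 (size 1, align 1) → ends 1; pad 3 to align 4 for pitch; pitch at 4 (size 4, align 4) → ends 8; height at 8 (size 4, align 4) → ends 12; width at 12 (size 1, align 1) → ends 13; tail pad 3 to reach multiple of 4; total 16 bytes, alignment 4
src at 0 (size 8, align 8) → ends 8
ttl at 8 (size 1, align 1) → ends 9
pad 1 to align 2 for window
window at 10 (size 2, align 2) → ends 12
flags at 12 (size 1, align 1) → ends 13
pad 1 to align 2 for port
port at 14 (size 2, align 2) → ends 16
checksum at 16 (size 8, align 8) → ends 24
payload_len at 24 (size 16, align 4) → ends 40
proto at 40 (size 1, align 1) → ends 41
pad 1 to align 2 for length
length at 42 (size 26, align 2) → ends 68

42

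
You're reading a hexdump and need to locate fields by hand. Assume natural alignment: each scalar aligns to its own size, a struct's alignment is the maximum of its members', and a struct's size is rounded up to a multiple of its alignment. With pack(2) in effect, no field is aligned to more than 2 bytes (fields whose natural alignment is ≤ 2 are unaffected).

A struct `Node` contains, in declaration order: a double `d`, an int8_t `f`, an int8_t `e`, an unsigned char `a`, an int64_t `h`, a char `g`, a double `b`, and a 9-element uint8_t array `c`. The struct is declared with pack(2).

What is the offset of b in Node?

@0: d [8B, align 2] → 8
@8: f [1B, align 1] → 9
@9: e [1B, align 1] → 10
@10: a [1B, align 1] → 11
+1 pad (align 2)
@12: h [8B, align 2] → 20
@20: g [1B, align 1] → 21
+1 pad (align 2)
@22: b [8B, align 2] → 30

22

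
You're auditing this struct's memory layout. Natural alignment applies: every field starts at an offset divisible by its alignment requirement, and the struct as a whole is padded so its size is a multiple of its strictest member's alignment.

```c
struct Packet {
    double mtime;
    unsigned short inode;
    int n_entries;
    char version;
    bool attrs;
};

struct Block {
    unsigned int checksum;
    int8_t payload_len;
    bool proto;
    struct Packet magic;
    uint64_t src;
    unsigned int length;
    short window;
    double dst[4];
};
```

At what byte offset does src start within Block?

32

Packet: 0..8  mtime  (8B, 8-aligned); 8..10  inode  (2B, 2-aligned); 10..12  -- padding (2B); 12..16  n_entries  (4B, 4-aligned); 16..17  version  (1B, 1-aligned); 17..18  attrs  (1B, 1-aligned); 18..24  -- tail padding (6B); sizeof = 24, alignof = 8
0..4  checksum  (4B, 4-aligned)
4..5  payload_len  (1B, 1-aligned)
5..6  proto  (1B, 1-aligned)
6..8  -- padding (2B)
8..32  magic  (24B, 8-aligned)
32..40  src  (8B, 8-aligned)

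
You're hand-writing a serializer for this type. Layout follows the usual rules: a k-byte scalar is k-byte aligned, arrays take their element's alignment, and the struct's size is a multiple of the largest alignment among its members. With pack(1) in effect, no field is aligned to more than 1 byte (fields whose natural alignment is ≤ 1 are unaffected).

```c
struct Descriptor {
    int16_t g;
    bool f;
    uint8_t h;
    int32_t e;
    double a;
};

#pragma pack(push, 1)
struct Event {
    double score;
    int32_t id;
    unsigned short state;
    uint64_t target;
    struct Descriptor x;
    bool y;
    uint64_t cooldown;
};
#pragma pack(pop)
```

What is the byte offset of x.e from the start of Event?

26

Descriptor: g at 0 (size 2, align 2) → ends 2; f at 2 (size 1, align 1) → ends 3; h at 3 (size 1, align 1) → ends 4; e at 4 (size 4, align 4) → ends 8; a at 8 (size 8, align 8) → ends 16; total 16 bytes, alignment 8
score at 0 (size 8, align 1) → ends 8
id at 8 (size 4, align 1) → ends 12
state at 12 (size 2, align 1) → ends 14
target at 14 (size 8, align 1) → ends 22
x at 22 (size 16, align 1) → ends 38
within Descriptor: e at 4
22 + 4 = 26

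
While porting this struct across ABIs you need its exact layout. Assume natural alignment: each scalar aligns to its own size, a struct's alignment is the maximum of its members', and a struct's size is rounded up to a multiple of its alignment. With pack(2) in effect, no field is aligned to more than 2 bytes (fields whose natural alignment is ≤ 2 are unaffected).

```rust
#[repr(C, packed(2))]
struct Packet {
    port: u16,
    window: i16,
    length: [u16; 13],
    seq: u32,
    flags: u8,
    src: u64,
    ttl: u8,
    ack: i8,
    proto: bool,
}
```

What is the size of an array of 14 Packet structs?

@0: port [2B, align 2] → 2
@2: window [2B, align 2] → 4
@4: length [26B, align 2] → 30
@30: seq [4B, align 2] → 34
@34: flags [1B, align 1] → 35
+1 pad (align 2)
@36: src [8B, align 2] → 44
@44: ttl [1B, align 1] → 45
@45: ack [1B, align 1] → 46
@46: proto [1B, align 1] → 47
+1 tail pad (align 2)
size 48, align 2
array of 14: 14 × 48 = 672

672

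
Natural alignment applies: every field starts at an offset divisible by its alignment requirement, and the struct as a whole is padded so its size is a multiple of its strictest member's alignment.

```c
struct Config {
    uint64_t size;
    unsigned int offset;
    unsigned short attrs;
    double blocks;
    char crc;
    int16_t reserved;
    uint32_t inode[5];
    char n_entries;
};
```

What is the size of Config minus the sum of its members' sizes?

0..8  size  (8B, 8-aligned)
8..12  offset  (4B, 4-aligned)
12..14  attrs  (2B, 2-aligned)
14..16  -- padding (2B)
16..24  blocks  (8B, 8-aligned)
24..25  crc  (1B, 1-aligned)
25..26  -- padding (1B)
26..28  reserved  (2B, 2-aligned)
28..48  inode  (20B, 4-aligned)
48..49  n_entries  (1B, 1-aligned)
49..56  -- tail padding (7B)
sizeof = 56, alignof = 8
data bytes 46, size 56 → padding 10

10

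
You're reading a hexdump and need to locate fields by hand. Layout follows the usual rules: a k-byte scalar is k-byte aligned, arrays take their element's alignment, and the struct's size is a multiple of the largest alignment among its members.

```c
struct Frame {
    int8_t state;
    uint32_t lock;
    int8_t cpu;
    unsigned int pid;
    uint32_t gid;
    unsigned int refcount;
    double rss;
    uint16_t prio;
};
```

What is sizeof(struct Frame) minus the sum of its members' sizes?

@0: state [1B, align 1] → 1
+3 pad (align 4)
@4: lock [4B, align 4] → 8
@8: cpu [1B, align 1] → 9
+3 pad (align 4)
@12: pid [4B, align 4] → 16
@16: gid [4B, align 4] → 20
@20: refcount [4B, align 4] → 24
@24: rss [8B, align 8] → 32
@32: prio [2B, align 2] → 34
+6 tail pad (align 8)
size 40, align 8
data bytes 28, size 40 → padding 12

12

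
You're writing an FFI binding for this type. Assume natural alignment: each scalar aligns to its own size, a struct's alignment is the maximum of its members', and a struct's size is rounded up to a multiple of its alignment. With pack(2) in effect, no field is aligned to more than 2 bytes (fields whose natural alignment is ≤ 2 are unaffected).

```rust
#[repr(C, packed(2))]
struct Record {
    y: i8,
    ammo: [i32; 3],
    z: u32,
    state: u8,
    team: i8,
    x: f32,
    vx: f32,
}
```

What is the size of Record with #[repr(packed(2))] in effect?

28

0..1  y  (1B, 1-aligned)
1..2  -- padding (1B)
2..14  ammo  (12B, 2-aligned)
14..18  z  (4B, 2-aligned)
18..19  state  (1B, 1-aligned)
19..20  team  (1B, 1-aligned)
20..24  x  (4B, 2-aligned)
24..28  vx  (4B, 2-aligned)
sizeof = 28, alignof = 2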